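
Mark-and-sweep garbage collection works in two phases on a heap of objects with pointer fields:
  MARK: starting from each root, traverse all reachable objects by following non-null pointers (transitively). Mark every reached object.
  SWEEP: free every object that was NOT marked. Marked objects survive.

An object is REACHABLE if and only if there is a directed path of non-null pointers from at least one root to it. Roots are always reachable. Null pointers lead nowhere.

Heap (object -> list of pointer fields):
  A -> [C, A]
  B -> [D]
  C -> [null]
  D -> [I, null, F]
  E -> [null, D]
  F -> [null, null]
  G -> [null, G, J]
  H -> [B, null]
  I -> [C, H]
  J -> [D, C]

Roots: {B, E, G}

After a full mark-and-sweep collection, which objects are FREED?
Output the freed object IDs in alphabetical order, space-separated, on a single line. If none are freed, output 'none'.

Answer: A

Derivation:
Roots: B E G
Mark B: refs=D, marked=B
Mark E: refs=null D, marked=B E
Mark G: refs=null G J, marked=B E G
Mark D: refs=I null F, marked=B D E G
Mark J: refs=D C, marked=B D E G J
Mark I: refs=C H, marked=B D E G I J
Mark F: refs=null null, marked=B D E F G I J
Mark C: refs=null, marked=B C D E F G I J
Mark H: refs=B null, marked=B C D E F G H I J
Unmarked (collected): A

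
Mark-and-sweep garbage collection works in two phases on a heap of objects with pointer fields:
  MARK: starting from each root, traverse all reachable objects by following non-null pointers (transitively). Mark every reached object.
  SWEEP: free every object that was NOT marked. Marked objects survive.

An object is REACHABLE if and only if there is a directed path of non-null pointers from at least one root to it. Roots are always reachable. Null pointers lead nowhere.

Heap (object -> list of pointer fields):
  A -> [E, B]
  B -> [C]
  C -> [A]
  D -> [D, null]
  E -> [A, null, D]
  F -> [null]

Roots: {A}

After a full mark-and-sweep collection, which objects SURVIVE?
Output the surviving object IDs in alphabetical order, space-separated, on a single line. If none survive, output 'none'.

Roots: A
Mark A: refs=E B, marked=A
Mark E: refs=A null D, marked=A E
Mark B: refs=C, marked=A B E
Mark D: refs=D null, marked=A B D E
Mark C: refs=A, marked=A B C D E
Unmarked (collected): F

Answer: A B C D E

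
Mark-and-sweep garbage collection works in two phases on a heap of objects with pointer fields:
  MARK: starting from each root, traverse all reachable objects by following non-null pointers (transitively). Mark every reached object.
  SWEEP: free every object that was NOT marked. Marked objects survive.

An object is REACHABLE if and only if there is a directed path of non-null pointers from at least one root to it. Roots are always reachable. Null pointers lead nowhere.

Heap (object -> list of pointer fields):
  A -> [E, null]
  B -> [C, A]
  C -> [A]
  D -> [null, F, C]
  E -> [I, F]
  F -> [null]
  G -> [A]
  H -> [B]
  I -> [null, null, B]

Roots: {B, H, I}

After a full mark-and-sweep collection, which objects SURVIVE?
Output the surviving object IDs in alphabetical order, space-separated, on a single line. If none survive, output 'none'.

Roots: B H I
Mark B: refs=C A, marked=B
Mark H: refs=B, marked=B H
Mark I: refs=null null B, marked=B H I
Mark C: refs=A, marked=B C H I
Mark A: refs=E null, marked=A B C H I
Mark E: refs=I F, marked=A B C E H I
Mark F: refs=null, marked=A B C E F H I
Unmarked (collected): D G

Answer: A B C E F H I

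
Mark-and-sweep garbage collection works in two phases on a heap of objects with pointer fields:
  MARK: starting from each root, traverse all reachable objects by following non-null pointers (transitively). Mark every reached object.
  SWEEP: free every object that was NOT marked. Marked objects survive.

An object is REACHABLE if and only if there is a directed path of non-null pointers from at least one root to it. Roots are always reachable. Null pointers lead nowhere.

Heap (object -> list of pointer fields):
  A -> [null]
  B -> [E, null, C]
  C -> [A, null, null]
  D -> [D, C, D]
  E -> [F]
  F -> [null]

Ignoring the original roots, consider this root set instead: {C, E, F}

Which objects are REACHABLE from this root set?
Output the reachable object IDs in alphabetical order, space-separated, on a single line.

Answer: A C E F

Derivation:
Roots: C E F
Mark C: refs=A null null, marked=C
Mark E: refs=F, marked=C E
Mark F: refs=null, marked=C E F
Mark A: refs=null, marked=A C E F
Unmarked (collected): B D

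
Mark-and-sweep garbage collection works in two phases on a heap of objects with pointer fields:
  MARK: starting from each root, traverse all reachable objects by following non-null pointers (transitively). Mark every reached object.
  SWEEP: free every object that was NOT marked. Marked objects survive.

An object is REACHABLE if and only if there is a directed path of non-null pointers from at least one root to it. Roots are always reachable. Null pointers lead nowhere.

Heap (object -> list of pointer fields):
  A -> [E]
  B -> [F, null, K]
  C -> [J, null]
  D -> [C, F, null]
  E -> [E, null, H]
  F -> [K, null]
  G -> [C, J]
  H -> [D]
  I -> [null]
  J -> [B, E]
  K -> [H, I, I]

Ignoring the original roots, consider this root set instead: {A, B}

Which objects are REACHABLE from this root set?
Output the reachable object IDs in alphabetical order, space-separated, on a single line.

Roots: A B
Mark A: refs=E, marked=A
Mark B: refs=F null K, marked=A B
Mark E: refs=E null H, marked=A B E
Mark F: refs=K null, marked=A B E F
Mark K: refs=H I I, marked=A B E F K
Mark H: refs=D, marked=A B E F H K
Mark I: refs=null, marked=A B E F H I K
Mark D: refs=C F null, marked=A B D E F H I K
Mark C: refs=J null, marked=A B C D E F H I K
Mark J: refs=B E, marked=A B C D E F H I J K
Unmarked (collected): G

Answer: A B C D E F H I J K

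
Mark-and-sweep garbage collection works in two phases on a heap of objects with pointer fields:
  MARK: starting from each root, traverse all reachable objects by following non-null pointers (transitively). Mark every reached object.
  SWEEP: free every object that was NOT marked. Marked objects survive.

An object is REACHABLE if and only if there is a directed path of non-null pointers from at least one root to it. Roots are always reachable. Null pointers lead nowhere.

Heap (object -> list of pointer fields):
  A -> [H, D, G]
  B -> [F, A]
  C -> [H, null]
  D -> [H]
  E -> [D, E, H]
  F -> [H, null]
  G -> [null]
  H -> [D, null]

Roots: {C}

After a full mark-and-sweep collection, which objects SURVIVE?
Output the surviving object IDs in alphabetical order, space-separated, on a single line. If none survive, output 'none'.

Answer: C D H

Derivation:
Roots: C
Mark C: refs=H null, marked=C
Mark H: refs=D null, marked=C H
Mark D: refs=H, marked=C D H
Unmarked (collected): A B E F G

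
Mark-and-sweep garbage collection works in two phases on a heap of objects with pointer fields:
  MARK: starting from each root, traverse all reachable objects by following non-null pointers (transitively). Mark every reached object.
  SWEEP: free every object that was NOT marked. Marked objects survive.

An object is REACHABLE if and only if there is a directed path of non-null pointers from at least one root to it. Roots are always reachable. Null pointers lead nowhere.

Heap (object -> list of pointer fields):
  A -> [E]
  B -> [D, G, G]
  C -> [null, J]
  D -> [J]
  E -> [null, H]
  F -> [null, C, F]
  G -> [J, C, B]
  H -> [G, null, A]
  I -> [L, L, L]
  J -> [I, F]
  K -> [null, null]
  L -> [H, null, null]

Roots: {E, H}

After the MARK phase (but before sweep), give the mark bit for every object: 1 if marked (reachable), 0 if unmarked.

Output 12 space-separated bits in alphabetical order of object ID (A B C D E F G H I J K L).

Answer: 1 1 1 1 1 1 1 1 1 1 0 1

Derivation:
Roots: E H
Mark E: refs=null H, marked=E
Mark H: refs=G null A, marked=E H
Mark G: refs=J C B, marked=E G H
Mark A: refs=E, marked=A E G H
Mark J: refs=I F, marked=A E G H J
Mark C: refs=null J, marked=A C E G H J
Mark B: refs=D G G, marked=A B C E G H J
Mark I: refs=L L L, marked=A B C E G H I J
Mark F: refs=null C F, marked=A B C E F G H I J
Mark D: refs=J, marked=A B C D E F G H I J
Mark L: refs=H null null, marked=A B C D E F G H I J L
Unmarked (collected): K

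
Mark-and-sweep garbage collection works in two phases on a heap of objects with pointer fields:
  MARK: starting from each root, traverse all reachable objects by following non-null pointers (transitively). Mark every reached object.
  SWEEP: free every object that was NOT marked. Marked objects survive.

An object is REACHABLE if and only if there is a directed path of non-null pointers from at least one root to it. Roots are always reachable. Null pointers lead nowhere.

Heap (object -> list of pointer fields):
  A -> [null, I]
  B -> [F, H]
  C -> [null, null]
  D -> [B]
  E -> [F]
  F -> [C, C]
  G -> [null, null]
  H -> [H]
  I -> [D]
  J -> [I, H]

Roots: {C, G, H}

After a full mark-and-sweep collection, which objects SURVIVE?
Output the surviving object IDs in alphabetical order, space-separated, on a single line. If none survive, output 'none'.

Answer: C G H

Derivation:
Roots: C G H
Mark C: refs=null null, marked=C
Mark G: refs=null null, marked=C G
Mark H: refs=H, marked=C G H
Unmarked (collected): A B D E F I J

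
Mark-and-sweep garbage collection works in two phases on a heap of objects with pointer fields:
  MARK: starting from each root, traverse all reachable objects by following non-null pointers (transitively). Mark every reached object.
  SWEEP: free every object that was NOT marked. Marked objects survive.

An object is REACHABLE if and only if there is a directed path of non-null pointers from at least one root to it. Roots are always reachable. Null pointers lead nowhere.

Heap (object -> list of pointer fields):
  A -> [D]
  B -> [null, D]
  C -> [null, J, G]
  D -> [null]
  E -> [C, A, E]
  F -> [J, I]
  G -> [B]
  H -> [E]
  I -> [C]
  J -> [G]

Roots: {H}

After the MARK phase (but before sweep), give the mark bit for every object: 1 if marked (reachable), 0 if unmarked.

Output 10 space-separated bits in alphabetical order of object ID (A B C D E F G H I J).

Answer: 1 1 1 1 1 0 1 1 0 1

Derivation:
Roots: H
Mark H: refs=E, marked=H
Mark E: refs=C A E, marked=E H
Mark C: refs=null J G, marked=C E H
Mark A: refs=D, marked=A C E H
Mark J: refs=G, marked=A C E H J
Mark G: refs=B, marked=A C E G H J
Mark D: refs=null, marked=A C D E G H J
Mark B: refs=null D, marked=A B C D E G H J
Unmarked (collected): F I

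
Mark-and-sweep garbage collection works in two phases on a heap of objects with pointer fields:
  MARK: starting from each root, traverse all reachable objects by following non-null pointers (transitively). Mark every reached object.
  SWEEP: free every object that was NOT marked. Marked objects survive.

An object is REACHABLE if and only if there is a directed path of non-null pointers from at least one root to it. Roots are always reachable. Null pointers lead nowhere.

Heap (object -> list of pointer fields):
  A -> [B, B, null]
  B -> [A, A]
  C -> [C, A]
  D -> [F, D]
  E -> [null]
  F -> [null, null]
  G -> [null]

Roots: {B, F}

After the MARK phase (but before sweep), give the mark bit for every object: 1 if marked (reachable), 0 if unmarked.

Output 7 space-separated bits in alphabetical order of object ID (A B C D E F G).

Answer: 1 1 0 0 0 1 0

Derivation:
Roots: B F
Mark B: refs=A A, marked=B
Mark F: refs=null null, marked=B F
Mark A: refs=B B null, marked=A B F
Unmarked (collected): C D E G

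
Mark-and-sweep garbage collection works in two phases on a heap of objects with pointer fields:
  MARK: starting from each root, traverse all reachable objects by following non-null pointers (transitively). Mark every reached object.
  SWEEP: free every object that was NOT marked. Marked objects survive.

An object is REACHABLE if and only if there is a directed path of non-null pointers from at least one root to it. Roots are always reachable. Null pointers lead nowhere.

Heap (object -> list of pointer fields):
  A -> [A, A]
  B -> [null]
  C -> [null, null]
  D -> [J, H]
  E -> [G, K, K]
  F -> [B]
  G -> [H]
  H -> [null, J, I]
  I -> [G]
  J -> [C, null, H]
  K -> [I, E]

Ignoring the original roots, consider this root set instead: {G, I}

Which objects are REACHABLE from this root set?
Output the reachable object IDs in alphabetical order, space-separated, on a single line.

Roots: G I
Mark G: refs=H, marked=G
Mark I: refs=G, marked=G I
Mark H: refs=null J I, marked=G H I
Mark J: refs=C null H, marked=G H I J
Mark C: refs=null null, marked=C G H I J
Unmarked (collected): A B D E F K

Answer: C G H I J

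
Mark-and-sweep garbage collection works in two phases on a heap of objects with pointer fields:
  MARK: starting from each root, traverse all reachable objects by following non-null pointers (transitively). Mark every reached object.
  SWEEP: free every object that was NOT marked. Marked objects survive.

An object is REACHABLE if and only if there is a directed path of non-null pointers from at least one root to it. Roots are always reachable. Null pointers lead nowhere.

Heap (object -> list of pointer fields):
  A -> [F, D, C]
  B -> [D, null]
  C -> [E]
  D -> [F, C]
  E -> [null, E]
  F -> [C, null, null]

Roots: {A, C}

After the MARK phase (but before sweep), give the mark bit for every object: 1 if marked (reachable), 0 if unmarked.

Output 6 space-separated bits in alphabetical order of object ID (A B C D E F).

Roots: A C
Mark A: refs=F D C, marked=A
Mark C: refs=E, marked=A C
Mark F: refs=C null null, marked=A C F
Mark D: refs=F C, marked=A C D F
Mark E: refs=null E, marked=A C D E F
Unmarked (collected): B

Answer: 1 0 1 1 1 1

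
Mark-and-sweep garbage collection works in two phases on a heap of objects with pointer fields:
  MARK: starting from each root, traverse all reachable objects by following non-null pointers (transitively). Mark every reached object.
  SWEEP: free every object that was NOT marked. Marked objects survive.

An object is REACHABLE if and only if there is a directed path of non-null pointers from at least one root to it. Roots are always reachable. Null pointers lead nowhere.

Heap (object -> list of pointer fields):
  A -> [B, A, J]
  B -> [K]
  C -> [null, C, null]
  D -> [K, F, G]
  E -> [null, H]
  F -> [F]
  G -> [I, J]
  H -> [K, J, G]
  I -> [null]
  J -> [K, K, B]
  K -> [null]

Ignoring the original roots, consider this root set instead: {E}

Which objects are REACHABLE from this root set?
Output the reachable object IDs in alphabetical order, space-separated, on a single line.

Roots: E
Mark E: refs=null H, marked=E
Mark H: refs=K J G, marked=E H
Mark K: refs=null, marked=E H K
Mark J: refs=K K B, marked=E H J K
Mark G: refs=I J, marked=E G H J K
Mark B: refs=K, marked=B E G H J K
Mark I: refs=null, marked=B E G H I J K
Unmarked (collected): A C D F

Answer: B E G H I J K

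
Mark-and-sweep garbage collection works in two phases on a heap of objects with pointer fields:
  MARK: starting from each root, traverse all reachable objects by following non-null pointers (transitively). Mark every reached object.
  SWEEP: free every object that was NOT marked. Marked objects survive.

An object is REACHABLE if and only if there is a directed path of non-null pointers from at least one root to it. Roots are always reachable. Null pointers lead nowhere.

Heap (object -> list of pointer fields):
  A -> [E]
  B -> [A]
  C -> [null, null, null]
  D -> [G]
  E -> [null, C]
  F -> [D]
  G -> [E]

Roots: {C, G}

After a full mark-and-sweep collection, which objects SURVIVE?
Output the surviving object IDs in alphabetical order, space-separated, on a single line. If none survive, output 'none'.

Answer: C E G

Derivation:
Roots: C G
Mark C: refs=null null null, marked=C
Mark G: refs=E, marked=C G
Mark E: refs=null C, marked=C E G
Unmarked (collected): A B D F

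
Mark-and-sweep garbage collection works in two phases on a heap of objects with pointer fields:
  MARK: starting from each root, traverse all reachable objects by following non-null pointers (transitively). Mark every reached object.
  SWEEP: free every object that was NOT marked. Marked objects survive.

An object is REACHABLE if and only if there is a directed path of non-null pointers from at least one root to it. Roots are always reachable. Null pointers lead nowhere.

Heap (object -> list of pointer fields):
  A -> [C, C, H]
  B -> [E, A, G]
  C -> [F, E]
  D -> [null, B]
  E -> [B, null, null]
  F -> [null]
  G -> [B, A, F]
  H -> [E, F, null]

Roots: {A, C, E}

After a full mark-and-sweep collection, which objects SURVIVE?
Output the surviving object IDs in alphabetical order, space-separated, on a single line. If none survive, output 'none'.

Roots: A C E
Mark A: refs=C C H, marked=A
Mark C: refs=F E, marked=A C
Mark E: refs=B null null, marked=A C E
Mark H: refs=E F null, marked=A C E H
Mark F: refs=null, marked=A C E F H
Mark B: refs=E A G, marked=A B C E F H
Mark G: refs=B A F, marked=A B C E F G H
Unmarked (collected): D

Answer: A B C E F G H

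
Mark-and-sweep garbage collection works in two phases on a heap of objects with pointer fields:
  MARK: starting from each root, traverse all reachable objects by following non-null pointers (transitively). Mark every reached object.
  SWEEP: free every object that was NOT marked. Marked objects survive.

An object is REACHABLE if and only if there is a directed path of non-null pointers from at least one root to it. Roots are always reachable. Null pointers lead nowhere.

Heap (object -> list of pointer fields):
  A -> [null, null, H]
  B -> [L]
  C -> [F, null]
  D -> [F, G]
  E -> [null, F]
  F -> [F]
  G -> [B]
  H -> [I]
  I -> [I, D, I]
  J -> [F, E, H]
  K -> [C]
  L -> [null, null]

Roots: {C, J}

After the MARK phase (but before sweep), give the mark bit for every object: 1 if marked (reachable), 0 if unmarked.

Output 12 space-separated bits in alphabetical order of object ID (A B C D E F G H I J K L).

Roots: C J
Mark C: refs=F null, marked=C
Mark J: refs=F E H, marked=C J
Mark F: refs=F, marked=C F J
Mark E: refs=null F, marked=C E F J
Mark H: refs=I, marked=C E F H J
Mark I: refs=I D I, marked=C E F H I J
Mark D: refs=F G, marked=C D E F H I J
Mark G: refs=B, marked=C D E F G H I J
Mark B: refs=L, marked=B C D E F G H I J
Mark L: refs=null null, marked=B C D E F G H I J L
Unmarked (collected): A K

Answer: 0 1 1 1 1 1 1 1 1 1 0 1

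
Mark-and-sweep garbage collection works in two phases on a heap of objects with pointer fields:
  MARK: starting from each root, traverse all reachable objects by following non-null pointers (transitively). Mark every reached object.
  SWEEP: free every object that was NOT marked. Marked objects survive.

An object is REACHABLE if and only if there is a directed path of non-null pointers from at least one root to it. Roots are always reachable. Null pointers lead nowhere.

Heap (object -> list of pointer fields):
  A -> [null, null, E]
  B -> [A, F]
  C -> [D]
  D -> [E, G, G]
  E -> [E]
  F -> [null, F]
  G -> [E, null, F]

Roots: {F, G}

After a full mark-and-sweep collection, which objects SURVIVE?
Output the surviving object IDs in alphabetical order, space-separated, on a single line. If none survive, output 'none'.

Roots: F G
Mark F: refs=null F, marked=F
Mark G: refs=E null F, marked=F G
Mark E: refs=E, marked=E F G
Unmarked (collected): A B C D

Answer: E F G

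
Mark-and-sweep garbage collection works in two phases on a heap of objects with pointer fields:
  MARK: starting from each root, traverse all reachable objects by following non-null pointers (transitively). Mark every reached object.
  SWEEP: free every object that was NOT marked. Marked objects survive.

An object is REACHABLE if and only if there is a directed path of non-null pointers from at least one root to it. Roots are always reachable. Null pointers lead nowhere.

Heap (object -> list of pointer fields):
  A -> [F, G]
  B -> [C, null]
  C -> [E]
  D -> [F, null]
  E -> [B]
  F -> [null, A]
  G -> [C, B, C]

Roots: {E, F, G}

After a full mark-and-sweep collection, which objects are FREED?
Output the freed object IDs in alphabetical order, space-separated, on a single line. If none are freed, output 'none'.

Roots: E F G
Mark E: refs=B, marked=E
Mark F: refs=null A, marked=E F
Mark G: refs=C B C, marked=E F G
Mark B: refs=C null, marked=B E F G
Mark A: refs=F G, marked=A B E F G
Mark C: refs=E, marked=A B C E F G
Unmarked (collected): D

Answer: D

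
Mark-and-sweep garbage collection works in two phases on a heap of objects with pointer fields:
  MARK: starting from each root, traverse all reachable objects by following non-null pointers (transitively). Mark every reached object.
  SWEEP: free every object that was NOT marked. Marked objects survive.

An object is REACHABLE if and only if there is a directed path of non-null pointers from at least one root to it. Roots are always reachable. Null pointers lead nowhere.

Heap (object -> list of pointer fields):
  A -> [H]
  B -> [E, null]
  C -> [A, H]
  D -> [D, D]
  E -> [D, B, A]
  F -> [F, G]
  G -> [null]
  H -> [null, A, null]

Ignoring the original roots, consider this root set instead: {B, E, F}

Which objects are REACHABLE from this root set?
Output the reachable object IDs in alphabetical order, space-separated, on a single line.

Answer: A B D E F G H

Derivation:
Roots: B E F
Mark B: refs=E null, marked=B
Mark E: refs=D B A, marked=B E
Mark F: refs=F G, marked=B E F
Mark D: refs=D D, marked=B D E F
Mark A: refs=H, marked=A B D E F
Mark G: refs=null, marked=A B D E F G
Mark H: refs=null A null, marked=A B D E F G H
Unmarked (collected): C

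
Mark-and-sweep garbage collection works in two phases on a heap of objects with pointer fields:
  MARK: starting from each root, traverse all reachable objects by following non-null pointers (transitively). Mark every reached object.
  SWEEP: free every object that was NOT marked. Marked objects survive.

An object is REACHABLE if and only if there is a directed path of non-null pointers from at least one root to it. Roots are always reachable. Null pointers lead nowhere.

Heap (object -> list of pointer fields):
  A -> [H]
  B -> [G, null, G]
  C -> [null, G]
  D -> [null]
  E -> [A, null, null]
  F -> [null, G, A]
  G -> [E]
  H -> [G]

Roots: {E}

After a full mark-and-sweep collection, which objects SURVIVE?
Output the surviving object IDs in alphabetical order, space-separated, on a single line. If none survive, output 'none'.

Roots: E
Mark E: refs=A null null, marked=E
Mark A: refs=H, marked=A E
Mark H: refs=G, marked=A E H
Mark G: refs=E, marked=A E G H
Unmarked (collected): B C D F

Answer: A E G H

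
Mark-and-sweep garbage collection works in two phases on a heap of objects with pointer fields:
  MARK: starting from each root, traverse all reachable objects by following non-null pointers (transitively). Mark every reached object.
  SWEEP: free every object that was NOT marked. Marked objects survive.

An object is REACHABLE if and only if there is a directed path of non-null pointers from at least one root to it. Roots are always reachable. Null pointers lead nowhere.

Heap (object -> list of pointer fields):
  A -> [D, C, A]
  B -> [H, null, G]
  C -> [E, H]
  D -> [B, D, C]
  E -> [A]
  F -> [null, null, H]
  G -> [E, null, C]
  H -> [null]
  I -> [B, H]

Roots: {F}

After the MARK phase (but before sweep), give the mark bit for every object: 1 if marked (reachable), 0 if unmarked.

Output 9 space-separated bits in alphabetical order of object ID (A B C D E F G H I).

Answer: 0 0 0 0 0 1 0 1 0

Derivation:
Roots: F
Mark F: refs=null null H, marked=F
Mark H: refs=null, marked=F H
Unmarked (collected): A B C D E G I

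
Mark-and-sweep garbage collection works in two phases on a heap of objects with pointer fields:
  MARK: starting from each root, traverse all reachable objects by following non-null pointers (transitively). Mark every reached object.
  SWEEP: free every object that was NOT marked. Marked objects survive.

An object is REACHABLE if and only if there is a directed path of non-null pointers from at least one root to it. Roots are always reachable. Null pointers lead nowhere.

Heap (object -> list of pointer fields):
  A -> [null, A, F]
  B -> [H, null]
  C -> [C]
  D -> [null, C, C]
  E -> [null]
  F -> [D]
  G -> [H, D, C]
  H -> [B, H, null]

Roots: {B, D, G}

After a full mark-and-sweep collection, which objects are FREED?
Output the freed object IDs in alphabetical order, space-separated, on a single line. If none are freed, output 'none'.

Answer: A E F

Derivation:
Roots: B D G
Mark B: refs=H null, marked=B
Mark D: refs=null C C, marked=B D
Mark G: refs=H D C, marked=B D G
Mark H: refs=B H null, marked=B D G H
Mark C: refs=C, marked=B C D G H
Unmarked (collected): A E F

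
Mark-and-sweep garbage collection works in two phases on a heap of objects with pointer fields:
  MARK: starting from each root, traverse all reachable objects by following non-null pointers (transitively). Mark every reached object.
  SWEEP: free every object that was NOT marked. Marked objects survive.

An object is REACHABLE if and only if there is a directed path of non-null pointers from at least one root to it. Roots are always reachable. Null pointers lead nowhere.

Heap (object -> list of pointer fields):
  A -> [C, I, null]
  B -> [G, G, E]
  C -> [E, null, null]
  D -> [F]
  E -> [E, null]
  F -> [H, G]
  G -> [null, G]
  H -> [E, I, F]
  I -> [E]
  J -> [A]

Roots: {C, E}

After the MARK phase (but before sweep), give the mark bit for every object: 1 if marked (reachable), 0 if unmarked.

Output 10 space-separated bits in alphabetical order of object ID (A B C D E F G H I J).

Answer: 0 0 1 0 1 0 0 0 0 0

Derivation:
Roots: C E
Mark C: refs=E null null, marked=C
Mark E: refs=E null, marked=C E
Unmarked (collected): A B D F G H I J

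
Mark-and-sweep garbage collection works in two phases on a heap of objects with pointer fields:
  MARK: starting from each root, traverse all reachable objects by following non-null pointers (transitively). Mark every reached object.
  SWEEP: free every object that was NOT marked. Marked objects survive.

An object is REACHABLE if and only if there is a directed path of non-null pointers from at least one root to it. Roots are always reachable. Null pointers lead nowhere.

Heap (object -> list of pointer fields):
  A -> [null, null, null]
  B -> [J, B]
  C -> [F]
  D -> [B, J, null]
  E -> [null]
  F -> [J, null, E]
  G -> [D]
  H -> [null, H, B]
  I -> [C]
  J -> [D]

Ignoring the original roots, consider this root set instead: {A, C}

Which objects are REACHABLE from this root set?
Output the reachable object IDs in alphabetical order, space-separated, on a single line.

Answer: A B C D E F J

Derivation:
Roots: A C
Mark A: refs=null null null, marked=A
Mark C: refs=F, marked=A C
Mark F: refs=J null E, marked=A C F
Mark J: refs=D, marked=A C F J
Mark E: refs=null, marked=A C E F J
Mark D: refs=B J null, marked=A C D E F J
Mark B: refs=J B, marked=A B C D E F J
Unmarked (collected): G H I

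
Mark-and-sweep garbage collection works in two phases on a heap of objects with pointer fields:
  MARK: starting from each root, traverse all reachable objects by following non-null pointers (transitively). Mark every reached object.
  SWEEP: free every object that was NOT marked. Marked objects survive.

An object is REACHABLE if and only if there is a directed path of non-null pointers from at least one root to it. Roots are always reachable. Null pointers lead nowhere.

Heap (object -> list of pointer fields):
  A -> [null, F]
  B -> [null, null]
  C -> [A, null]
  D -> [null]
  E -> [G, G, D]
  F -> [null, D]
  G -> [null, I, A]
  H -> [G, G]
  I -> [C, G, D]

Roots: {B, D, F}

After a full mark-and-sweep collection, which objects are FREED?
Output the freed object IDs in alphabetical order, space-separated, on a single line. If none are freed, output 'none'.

Roots: B D F
Mark B: refs=null null, marked=B
Mark D: refs=null, marked=B D
Mark F: refs=null D, marked=B D F
Unmarked (collected): A C E G H I

Answer: A C E G H I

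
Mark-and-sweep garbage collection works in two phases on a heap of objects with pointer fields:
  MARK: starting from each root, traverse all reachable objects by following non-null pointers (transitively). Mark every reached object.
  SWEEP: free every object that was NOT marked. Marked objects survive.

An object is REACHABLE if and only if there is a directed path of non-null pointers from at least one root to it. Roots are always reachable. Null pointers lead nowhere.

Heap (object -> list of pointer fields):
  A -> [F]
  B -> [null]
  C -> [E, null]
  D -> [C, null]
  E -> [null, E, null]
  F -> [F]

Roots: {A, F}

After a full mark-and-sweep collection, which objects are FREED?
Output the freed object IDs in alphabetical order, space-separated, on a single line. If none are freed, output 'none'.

Roots: A F
Mark A: refs=F, marked=A
Mark F: refs=F, marked=A F
Unmarked (collected): B C D E

Answer: B C D E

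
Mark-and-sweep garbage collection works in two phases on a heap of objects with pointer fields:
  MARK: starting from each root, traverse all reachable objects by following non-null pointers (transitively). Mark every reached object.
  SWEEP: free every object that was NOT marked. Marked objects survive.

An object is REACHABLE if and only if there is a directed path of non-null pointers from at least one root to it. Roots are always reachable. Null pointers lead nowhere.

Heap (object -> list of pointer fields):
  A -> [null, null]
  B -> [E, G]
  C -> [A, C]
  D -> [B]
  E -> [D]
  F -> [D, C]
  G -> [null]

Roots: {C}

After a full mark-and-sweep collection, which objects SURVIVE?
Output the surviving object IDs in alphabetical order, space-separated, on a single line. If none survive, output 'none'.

Roots: C
Mark C: refs=A C, marked=C
Mark A: refs=null null, marked=A C
Unmarked (collected): B D E F G

Answer: A C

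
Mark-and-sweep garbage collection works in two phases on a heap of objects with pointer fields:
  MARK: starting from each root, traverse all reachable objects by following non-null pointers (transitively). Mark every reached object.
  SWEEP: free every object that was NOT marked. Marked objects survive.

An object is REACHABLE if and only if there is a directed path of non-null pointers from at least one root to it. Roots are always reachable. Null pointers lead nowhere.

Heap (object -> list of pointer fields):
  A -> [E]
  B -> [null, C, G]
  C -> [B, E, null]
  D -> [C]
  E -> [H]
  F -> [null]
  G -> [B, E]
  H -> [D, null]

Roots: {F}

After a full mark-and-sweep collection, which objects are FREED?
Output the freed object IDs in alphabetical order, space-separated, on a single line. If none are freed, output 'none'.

Answer: A B C D E G H

Derivation:
Roots: F
Mark F: refs=null, marked=F
Unmarked (collected): A B C D E G H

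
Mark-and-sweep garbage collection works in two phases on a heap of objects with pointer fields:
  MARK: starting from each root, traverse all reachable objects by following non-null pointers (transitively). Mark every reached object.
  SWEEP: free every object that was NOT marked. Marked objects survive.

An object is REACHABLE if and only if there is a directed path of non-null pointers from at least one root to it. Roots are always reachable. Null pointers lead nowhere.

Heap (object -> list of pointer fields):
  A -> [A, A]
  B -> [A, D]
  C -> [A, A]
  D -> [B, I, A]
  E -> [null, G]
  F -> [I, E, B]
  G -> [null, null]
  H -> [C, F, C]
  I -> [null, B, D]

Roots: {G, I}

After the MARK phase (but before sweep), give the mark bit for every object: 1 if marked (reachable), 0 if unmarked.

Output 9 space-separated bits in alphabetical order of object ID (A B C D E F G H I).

Answer: 1 1 0 1 0 0 1 0 1

Derivation:
Roots: G I
Mark G: refs=null null, marked=G
Mark I: refs=null B D, marked=G I
Mark B: refs=A D, marked=B G I
Mark D: refs=B I A, marked=B D G I
Mark A: refs=A A, marked=A B D G I
Unmarked (collected): C E F H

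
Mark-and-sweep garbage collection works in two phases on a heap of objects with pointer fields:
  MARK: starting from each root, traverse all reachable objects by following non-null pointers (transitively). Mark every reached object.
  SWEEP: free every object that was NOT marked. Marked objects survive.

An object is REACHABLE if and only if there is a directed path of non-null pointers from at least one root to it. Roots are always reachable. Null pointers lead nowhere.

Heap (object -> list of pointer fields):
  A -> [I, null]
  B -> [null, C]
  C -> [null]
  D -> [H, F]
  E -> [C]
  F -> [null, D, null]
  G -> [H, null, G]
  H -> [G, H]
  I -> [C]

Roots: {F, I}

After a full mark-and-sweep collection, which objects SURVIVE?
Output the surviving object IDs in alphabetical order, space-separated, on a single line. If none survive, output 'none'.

Answer: C D F G H I

Derivation:
Roots: F I
Mark F: refs=null D null, marked=F
Mark I: refs=C, marked=F I
Mark D: refs=H F, marked=D F I
Mark C: refs=null, marked=C D F I
Mark H: refs=G H, marked=C D F H I
Mark G: refs=H null G, marked=C D F G H I
Unmarked (collected): A B E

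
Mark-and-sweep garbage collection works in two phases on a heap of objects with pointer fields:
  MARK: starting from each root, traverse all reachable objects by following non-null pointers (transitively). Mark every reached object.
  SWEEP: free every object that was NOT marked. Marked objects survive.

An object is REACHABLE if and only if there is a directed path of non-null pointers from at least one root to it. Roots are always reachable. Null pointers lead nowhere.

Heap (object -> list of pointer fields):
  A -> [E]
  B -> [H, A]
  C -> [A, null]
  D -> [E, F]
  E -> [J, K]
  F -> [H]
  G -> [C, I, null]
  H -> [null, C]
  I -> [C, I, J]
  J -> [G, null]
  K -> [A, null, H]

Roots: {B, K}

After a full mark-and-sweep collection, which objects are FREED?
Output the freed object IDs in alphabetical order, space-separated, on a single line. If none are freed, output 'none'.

Roots: B K
Mark B: refs=H A, marked=B
Mark K: refs=A null H, marked=B K
Mark H: refs=null C, marked=B H K
Mark A: refs=E, marked=A B H K
Mark C: refs=A null, marked=A B C H K
Mark E: refs=J K, marked=A B C E H K
Mark J: refs=G null, marked=A B C E H J K
Mark G: refs=C I null, marked=A B C E G H J K
Mark I: refs=C I J, marked=A B C E G H I J K
Unmarked (collected): D F

Answer: D F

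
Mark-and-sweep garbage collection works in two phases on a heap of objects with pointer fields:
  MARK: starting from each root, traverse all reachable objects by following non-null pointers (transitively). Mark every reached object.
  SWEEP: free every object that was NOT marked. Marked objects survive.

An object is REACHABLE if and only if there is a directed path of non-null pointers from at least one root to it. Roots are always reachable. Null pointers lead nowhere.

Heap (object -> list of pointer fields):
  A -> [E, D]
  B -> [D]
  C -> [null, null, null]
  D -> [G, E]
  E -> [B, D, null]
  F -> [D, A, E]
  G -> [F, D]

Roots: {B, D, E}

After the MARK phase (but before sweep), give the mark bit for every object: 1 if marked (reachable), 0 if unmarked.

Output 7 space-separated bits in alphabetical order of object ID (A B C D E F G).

Answer: 1 1 0 1 1 1 1

Derivation:
Roots: B D E
Mark B: refs=D, marked=B
Mark D: refs=G E, marked=B D
Mark E: refs=B D null, marked=B D E
Mark G: refs=F D, marked=B D E G
Mark F: refs=D A E, marked=B D E F G
Mark A: refs=E D, marked=A B D E F G
Unmarked (collected): C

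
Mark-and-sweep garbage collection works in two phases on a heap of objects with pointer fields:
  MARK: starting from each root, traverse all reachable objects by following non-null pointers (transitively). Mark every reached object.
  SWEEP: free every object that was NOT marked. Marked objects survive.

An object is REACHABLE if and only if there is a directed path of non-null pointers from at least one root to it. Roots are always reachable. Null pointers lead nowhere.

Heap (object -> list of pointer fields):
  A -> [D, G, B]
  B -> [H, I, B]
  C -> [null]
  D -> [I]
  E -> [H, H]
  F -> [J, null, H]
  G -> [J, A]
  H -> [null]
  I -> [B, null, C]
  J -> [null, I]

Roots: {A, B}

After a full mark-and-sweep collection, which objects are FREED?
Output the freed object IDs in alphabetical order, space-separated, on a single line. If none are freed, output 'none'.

Roots: A B
Mark A: refs=D G B, marked=A
Mark B: refs=H I B, marked=A B
Mark D: refs=I, marked=A B D
Mark G: refs=J A, marked=A B D G
Mark H: refs=null, marked=A B D G H
Mark I: refs=B null C, marked=A B D G H I
Mark J: refs=null I, marked=A B D G H I J
Mark C: refs=null, marked=A B C D G H I J
Unmarked (collected): E F

Answer: E F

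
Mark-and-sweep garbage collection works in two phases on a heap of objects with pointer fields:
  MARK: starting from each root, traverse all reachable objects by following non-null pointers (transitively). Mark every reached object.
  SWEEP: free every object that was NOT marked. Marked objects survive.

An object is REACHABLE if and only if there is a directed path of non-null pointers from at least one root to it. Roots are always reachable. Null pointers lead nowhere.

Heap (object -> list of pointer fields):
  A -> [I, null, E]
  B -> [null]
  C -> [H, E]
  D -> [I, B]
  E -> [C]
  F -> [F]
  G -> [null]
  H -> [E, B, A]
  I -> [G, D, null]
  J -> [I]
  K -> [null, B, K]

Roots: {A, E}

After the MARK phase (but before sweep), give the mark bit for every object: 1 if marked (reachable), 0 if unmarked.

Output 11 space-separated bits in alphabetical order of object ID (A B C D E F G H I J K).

Roots: A E
Mark A: refs=I null E, marked=A
Mark E: refs=C, marked=A E
Mark I: refs=G D null, marked=A E I
Mark C: refs=H E, marked=A C E I
Mark G: refs=null, marked=A C E G I
Mark D: refs=I B, marked=A C D E G I
Mark H: refs=E B A, marked=A C D E G H I
Mark B: refs=null, marked=A B C D E G H I
Unmarked (collected): F J K

Answer: 1 1 1 1 1 0 1 1 1 0 0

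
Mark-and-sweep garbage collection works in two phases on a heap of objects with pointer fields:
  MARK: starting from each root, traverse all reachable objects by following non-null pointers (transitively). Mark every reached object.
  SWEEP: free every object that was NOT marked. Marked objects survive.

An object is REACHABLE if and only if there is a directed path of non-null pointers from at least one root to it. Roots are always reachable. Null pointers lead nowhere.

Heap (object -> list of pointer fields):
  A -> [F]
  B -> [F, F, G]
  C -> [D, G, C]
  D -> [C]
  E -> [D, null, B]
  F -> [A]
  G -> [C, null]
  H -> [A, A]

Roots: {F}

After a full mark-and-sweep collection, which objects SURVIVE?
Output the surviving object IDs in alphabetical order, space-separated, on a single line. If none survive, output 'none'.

Answer: A F

Derivation:
Roots: F
Mark F: refs=A, marked=F
Mark A: refs=F, marked=A F
Unmarked (collected): B C D E G H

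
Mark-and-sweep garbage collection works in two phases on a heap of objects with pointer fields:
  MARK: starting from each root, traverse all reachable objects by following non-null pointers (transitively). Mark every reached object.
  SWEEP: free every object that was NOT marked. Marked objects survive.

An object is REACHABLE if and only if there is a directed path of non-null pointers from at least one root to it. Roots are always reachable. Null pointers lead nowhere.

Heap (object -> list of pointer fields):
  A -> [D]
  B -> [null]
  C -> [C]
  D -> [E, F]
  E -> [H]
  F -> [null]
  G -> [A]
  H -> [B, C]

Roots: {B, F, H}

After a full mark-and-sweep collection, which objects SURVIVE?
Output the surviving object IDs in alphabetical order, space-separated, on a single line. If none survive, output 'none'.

Roots: B F H
Mark B: refs=null, marked=B
Mark F: refs=null, marked=B F
Mark H: refs=B C, marked=B F H
Mark C: refs=C, marked=B C F H
Unmarked (collected): A D E G

Answer: B C F H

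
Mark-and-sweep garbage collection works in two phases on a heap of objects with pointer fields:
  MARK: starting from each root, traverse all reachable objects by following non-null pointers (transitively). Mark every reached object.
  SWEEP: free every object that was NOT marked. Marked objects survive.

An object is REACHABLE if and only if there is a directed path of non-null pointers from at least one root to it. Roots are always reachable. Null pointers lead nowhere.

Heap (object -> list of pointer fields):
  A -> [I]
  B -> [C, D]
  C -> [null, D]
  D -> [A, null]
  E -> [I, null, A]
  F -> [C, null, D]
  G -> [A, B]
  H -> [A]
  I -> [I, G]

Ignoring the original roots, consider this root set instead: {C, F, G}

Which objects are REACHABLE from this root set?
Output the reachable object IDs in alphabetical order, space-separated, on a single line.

Roots: C F G
Mark C: refs=null D, marked=C
Mark F: refs=C null D, marked=C F
Mark G: refs=A B, marked=C F G
Mark D: refs=A null, marked=C D F G
Mark A: refs=I, marked=A C D F G
Mark B: refs=C D, marked=A B C D F G
Mark I: refs=I G, marked=A B C D F G I
Unmarked (collected): E H

Answer: A B C D F G I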